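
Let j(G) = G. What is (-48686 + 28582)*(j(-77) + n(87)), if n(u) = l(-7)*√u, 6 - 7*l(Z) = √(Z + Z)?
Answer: 1548008 + 2872*√87*(-6 + I*√14) ≈ 1.3873e+6 + 1.0023e+5*I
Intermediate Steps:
l(Z) = 6/7 - √2*√Z/7 (l(Z) = 6/7 - √(Z + Z)/7 = 6/7 - √2*√Z/7)
n(u) = √u*(6/7 - I*√14/7) (n(u) = (6/7 - √2*√(-7)/7)*√u = (6/7 - √2*I*√7/7)*√u = (6/7 - I*√14/7)*√u = √u*(6/7 - I*√14/7))
(-48686 + 28582)*(j(-77) + n(87)) = (-48686 + 28582)*(-77 + √87*(6 - I*√14)/7) = -20104*(-77 + √87*(6 - I*√14)/7) = 1548008 - 2872*√87*(6 - I*√14)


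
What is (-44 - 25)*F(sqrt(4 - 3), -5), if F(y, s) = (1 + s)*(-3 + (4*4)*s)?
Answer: -22908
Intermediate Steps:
F(y, s) = (1 + s)*(-3 + 16*s)
(-44 - 25)*F(sqrt(4 - 3), -5) = (-44 - 25)*(-3 + 13*(-5) + 16*(-5)**2) = -69*(-3 - 65 + 16*25) = -69*(-3 - 65 + 400) = -69*332 = -22908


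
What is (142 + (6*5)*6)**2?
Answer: 103684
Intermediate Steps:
(142 + (6*5)*6)**2 = (142 + 30*6)**2 = (142 + 180)**2 = 322**2 = 103684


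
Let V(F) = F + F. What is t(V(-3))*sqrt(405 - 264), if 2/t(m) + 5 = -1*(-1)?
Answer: -sqrt(141)/2 ≈ -5.9372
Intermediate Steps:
V(F) = 2*F
t(m) = -1/2 (t(m) = 2/(-5 - 1*(-1)) = 2/(-5 + 1) = 2/(-4) = 2*(-1/4) = -1/2)
t(V(-3))*sqrt(405 - 264) = -sqrt(405 - 264)/2 = -sqrt(141)/2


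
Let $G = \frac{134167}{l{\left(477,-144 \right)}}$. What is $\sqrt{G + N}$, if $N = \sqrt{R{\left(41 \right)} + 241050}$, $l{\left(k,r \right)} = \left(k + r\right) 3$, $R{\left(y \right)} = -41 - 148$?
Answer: $\frac{\sqrt{14892537 + 110889 \sqrt{240861}}}{333} \approx 25.002$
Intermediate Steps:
$R{\left(y \right)} = -189$
$l{\left(k,r \right)} = 3 k + 3 r$
$N = \sqrt{240861}$ ($N = \sqrt{-189 + 241050} = \sqrt{240861} \approx 490.78$)
$G = \frac{134167}{999}$ ($G = \frac{134167}{3 \cdot 477 + 3 \left(-144\right)} = \frac{134167}{1431 - 432} = \frac{134167}{999} \approx 134.3$)
$\sqrt{G + N} = \sqrt{\frac{134167}{999} + \sqrt{240861}}$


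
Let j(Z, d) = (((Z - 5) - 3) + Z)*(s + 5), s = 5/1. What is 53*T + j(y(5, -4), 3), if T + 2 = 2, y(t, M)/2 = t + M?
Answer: -40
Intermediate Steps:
y(t, M) = 2*M + 2*t (y(t, M) = 2*(t + M) = 2*(M + t) = 2*M + 2*t)
s = 5 (s = 5*1 = 5)
T = 0 (T = -2 + 2 = 0)
j(Z, d) = -80 + 20*Z (j(Z, d) = (((Z - 5) - 3) + Z)*(5 + 5) = (((-5 + Z) - 3) + Z)*10 = ((-8 + Z) + Z)*10 = (-8 + 2*Z)*10 = -80 + 20*Z)
53*T + j(y(5, -4), 3) = 53*0 + (-80 + 20*(2*(-4) + 2*5)) = 0 + (-80 + 20*(-8 + 10)) = 0 + (-80 + 20*2) = 0 + (-80 + 40) = 0 - 40 = -40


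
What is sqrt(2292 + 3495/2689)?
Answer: 3*sqrt(1842467843)/2689 ≈ 47.888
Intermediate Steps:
sqrt(2292 + 3495/2689) = sqrt(6166683/2689) = 3*sqrt(1842467843)/2689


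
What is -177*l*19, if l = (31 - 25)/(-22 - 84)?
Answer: 10089/53 ≈ 190.36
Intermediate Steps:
l = -3/53 (l = 6/(-106) = 6*(-1/106) = -3/53 ≈ -0.056604)
-177*l*19 = -177*(-3/53)*19 = (531/53)*19 = 10089/53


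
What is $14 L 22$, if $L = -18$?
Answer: $-5544$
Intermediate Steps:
$14 L 22 = 14 \left(-18\right) 22 = \left(-252\right) 22 = -5544$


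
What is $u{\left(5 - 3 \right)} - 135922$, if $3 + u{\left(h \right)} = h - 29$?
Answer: $-135952$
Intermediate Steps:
$u{\left(h \right)} = -32 + h$ ($u{\left(h \right)} = -3 + \left(h - 29\right) = -3 + \left(-29 + h\right) = -32 + h$)
$u{\left(5 - 3 \right)} - 135922 = \left(-32 + \left(5 - 3\right)\right) - 135922 = \left(-32 + 2\right) - 135922 = -30 - 135922 = -135952$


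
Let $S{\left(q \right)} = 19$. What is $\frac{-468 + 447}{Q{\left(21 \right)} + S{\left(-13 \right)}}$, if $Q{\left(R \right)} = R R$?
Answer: $- \frac{21}{460} \approx -0.045652$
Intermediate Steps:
$Q{\left(R \right)} = R^{2}$
$\frac{-468 + 447}{Q{\left(21 \right)} + S{\left(-13 \right)}} = \frac{-468 + 447}{21^{2} + 19} = - \frac{21}{441 + 19} = - \frac{21}{460}$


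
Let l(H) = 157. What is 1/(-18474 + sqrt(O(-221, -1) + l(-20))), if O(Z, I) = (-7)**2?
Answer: -9237/170644235 - sqrt(206)/341288470 ≈ -5.4172e-5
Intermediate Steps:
O(Z, I) = 49
1/(-18474 + sqrt(O(-221, -1) + l(-20))) = 1/(-18474 + sqrt(49 + 157)) = 1/(-18474 + sqrt(206))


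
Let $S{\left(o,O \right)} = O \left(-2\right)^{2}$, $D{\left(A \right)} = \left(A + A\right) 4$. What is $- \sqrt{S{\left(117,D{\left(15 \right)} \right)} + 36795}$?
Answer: $- 5 \sqrt{1491} \approx -193.07$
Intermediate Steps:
$D{\left(A \right)} = 8 A$ ($D{\left(A \right)} = 2 A 4 = 8 A$)
$S{\left(o,O \right)} = 4 O$ ($S{\left(o,O \right)} = O 4 = 4 O$)
$- \sqrt{S{\left(117,D{\left(15 \right)} \right)} + 36795} = - \sqrt{4 \cdot 8 \cdot 15 + 36795} = - \sqrt{4 \cdot 120 + 36795} = - \sqrt{480 + 36795} = - \sqrt{37275} = - 5 \sqrt{1491}$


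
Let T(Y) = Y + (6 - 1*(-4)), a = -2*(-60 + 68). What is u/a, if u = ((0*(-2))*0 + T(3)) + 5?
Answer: -9/8 ≈ -1.1250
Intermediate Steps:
a = -16 (a = -2*8 = -16)
T(Y) = 10 + Y (T(Y) = Y + (6 + 4) = Y + 10 = 10 + Y)
u = 18 (u = ((0*(-2))*0 + (10 + 3)) + 5 = (0*0 + 13) + 5 = (0 + 13) + 5 = 13 + 5 = 18)
u/a = 18/(-16) = -1/16*18 = -9/8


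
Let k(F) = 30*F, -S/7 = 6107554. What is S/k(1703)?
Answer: -21376439/25545 ≈ -836.81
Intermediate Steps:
S = -42752878 (S = -7*6107554 = -42752878)
S/k(1703) = -42752878/(30*1703) = -42752878/51090 = -42752878*1/51090 = -21376439/25545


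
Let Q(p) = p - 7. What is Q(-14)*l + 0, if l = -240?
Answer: 5040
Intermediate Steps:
Q(p) = -7 + p
Q(-14)*l + 0 = (-7 - 14)*(-240) + 0 = -21*(-240) + 0 = 5040 + 0 = 5040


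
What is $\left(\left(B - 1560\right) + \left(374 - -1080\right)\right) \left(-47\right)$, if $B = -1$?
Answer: $5029$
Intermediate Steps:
$\left(\left(B - 1560\right) + \left(374 - -1080\right)\right) \left(-47\right) = \left(\left(-1 - 1560\right) + \left(374 - -1080\right)\right) \left(-47\right) = \left(-1561 + \left(374 + 1080\right)\right) \left(-47\right) = \left(-1561 + 1454\right) \left(-47\right) = \left(-107\right) \left(-47\right) = 5029$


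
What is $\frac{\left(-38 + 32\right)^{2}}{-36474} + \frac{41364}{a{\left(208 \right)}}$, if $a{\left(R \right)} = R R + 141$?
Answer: $\frac{251191326}{263858995} \approx 0.95199$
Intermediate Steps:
$a{\left(R \right)} = 141 + R^{2}$ ($a{\left(R \right)} = R^{2} + 141 = 141 + R^{2}$)
$\frac{\left(-38 + 32\right)^{2}}{-36474} + \frac{41364}{a{\left(208 \right)}} = \frac{\left(-38 + 32\right)^{2}}{-36474} + \frac{41364}{141 + 208^{2}} = \left(-6\right)^{2} \left(- \frac{1}{36474}\right) + \frac{41364}{141 + 43264} = 36 \left(- \frac{1}{36474}\right) + \frac{41364}{43405} = - \frac{6}{6079} + 41364 \cdot \frac{1}{43405} = - \frac{6}{6079} + \frac{41364}{43405} = \frac{251191326}{263858995}$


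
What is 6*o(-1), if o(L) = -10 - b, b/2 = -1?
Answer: -48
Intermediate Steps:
b = -2 (b = 2*(-1) = -2)
o(L) = -8 (o(L) = -10 - 1*(-2) = -10 + 2 = -8)
6*o(-1) = 6*(-8) = -48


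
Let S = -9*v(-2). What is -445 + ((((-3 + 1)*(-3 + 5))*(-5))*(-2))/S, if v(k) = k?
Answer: -4025/9 ≈ -447.22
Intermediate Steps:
S = 18 (S = -9*(-2) = 18)
-445 + ((((-3 + 1)*(-3 + 5))*(-5))*(-2))/S = -445 + ((((-3 + 1)*(-3 + 5))*(-5))*(-2))/18 = -445 + ((-2*2*(-5))*(-2))*(1/18) = -445 + (-4*(-5)*(-2))*(1/18) = -445 + (20*(-2))*(1/18) = -445 - 40*1/18 = -445 - 20/9 = -4025/9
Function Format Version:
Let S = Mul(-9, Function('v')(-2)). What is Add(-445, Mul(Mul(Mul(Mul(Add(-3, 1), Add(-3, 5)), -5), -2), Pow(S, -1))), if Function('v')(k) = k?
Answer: Rational(-4025, 9) ≈ -447.22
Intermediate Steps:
S = 18 (S = Mul(-9, -2) = 18)
Add(-445, Mul(Mul(Mul(Mul(Add(-3, 1), Add(-3, 5)), -5), -2), Pow(S, -1))) = Add(-445, Mul(Mul(Mul(Mul(Add(-3, 1), Add(-3, 5)), -5), -2), Pow(18, -1))) = Add(-445, Mul(Mul(Mul(Mul(-2, 2), -5), -2), Rational(1, 18))) = Add(-445, Mul(Mul(Mul(-4, -5), -2), Rational(1, 18))) = Add(-445, Mul(Mul(20, -2), Rational(1, 18))) = Add(-445, Mul(-40, Rational(1, 18))) = Add(-445, Rational(-20, 9)) = Rational(-4025, 9)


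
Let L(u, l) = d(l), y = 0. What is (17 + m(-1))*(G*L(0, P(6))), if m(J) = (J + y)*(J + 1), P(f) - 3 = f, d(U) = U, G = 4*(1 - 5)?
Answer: -2448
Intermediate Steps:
G = -16 (G = 4*(-4) = -16)
P(f) = 3 + f
L(u, l) = l
m(J) = J*(1 + J) (m(J) = (J + 0)*(J + 1) = J*(1 + J))
(17 + m(-1))*(G*L(0, P(6))) = (17 - (1 - 1))*(-16*(3 + 6)) = (17 - 1*0)*(-16*9) = (17 + 0)*(-144) = 17*(-144) = -2448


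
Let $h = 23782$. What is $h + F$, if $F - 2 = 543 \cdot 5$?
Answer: $26499$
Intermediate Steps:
$F = 2717$ ($F = 2 + 543 \cdot 5 = 2 + 2715 = 2717$)
$h + F = 23782 + 2717 = 26499$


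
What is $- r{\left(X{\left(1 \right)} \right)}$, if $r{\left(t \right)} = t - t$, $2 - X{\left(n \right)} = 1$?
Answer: $0$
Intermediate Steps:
$X{\left(n \right)} = 1$ ($X{\left(n \right)} = 2 - 1 = 1$)
$r{\left(t \right)} = 0$
$- r{\left(X{\left(1 \right)} \right)} = \left(-1\right) 0 = 0$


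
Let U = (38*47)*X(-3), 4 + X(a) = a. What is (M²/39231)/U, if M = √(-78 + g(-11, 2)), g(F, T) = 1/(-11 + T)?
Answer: 37/232325982 ≈ 1.5926e-7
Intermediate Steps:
X(a) = -4 + a
M = I*√703/3 (M = √(-78 + 1/(-11 + 2)) = √(-78 + 1/(-9)) = √(-78 - ⅑) = √(-703/9) = I*√703/3 ≈ 8.838*I)
U = -12502 (U = (38*47)*(-4 - 3) = 1786*(-7) = -12502)
(M²/39231)/U = ((I*√703/3)²/39231)/(-12502) = -703/9*1/39231*(-1/12502) = -703/353079*(-1/12502) = 37/232325982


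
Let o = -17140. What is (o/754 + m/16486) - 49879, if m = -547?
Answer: -310150549377/6215222 ≈ -49902.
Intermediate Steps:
(o/754 + m/16486) - 49879 = (-17140/754 - 547/16486) - 49879 = (-17140*1/754 - 547*1/16486) - 49879 = (-8570/377 - 547/16486) - 49879 = -141491239/6215222 - 49879 = -310150549377/6215222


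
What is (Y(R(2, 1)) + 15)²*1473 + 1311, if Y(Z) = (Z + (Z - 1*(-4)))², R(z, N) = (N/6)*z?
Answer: 53829848/27 ≈ 1.9937e+6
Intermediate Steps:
R(z, N) = N*z/6 (R(z, N) = (N*(⅙))*z = (N/6)*z = N*z/6)
Y(Z) = (4 + 2*Z)² (Y(Z) = (Z + (Z + 4))² = (Z + (4 + Z))² = (4 + 2*Z)²)
(Y(R(2, 1)) + 15)²*1473 + 1311 = (4*(2 + (⅙)*1*2)² + 15)²*1473 + 1311 = (4*(2 + ⅓)² + 15)²*1473 + 1311 = (4*(7/3)² + 15)²*1473 + 1311 = (4*(49/9) + 15)²*1473 + 1311 = (196/9 + 15)²*1473 + 1311 = (331/9)²*1473 + 1311 = (109561/81)*1473 + 1311 = 53794451/27 + 1311 = 53829848/27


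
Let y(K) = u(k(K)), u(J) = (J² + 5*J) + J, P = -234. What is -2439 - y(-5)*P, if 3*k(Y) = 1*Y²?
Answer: 25511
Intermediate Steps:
k(Y) = Y²/3 (k(Y) = (1*Y²)/3 = Y²/3)
u(J) = J² + 6*J
y(K) = K²*(6 + K²/3)/3 (y(K) = (K²/3)*(6 + K²/3) = K²*(6 + K²/3)/3)
-2439 - y(-5)*P = -2439 - (⅑)*(-5)²*(18 + (-5)²)*(-234) = -2439 - (⅑)*25*(18 + 25)*(-234) = -2439 - (⅑)*25*43*(-234) = -2439 - 1075*(-234)/9 = -2439 - 1*(-27950) = -2439 + 27950 = 25511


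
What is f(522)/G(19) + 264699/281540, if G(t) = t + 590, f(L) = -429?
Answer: 274973/1166380 ≈ 0.23575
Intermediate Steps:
G(t) = 590 + t
f(522)/G(19) + 264699/281540 = -429/(590 + 19) + 264699/281540 = -429/609 + 264699*(1/281540) = -429*1/609 + 264699/281540 = -143/203 + 264699/281540 = 274973/1166380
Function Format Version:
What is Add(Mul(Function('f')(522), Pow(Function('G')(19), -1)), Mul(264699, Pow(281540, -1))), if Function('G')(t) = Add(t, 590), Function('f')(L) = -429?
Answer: Rational(274973, 1166380) ≈ 0.23575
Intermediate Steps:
Function('G')(t) = Add(590, t)
Add(Mul(Function('f')(522), Pow(Function('G')(19), -1)), Mul(264699, Pow(281540, -1))) = Add(Mul(-429, Pow(Add(590, 19), -1)), Mul(264699, Pow(281540, -1))) = Add(Mul(-429, Pow(609, -1)), Mul(264699, Rational(1, 281540))) = Add(Mul(-429, Rational(1, 609)), Rational(264699, 281540)) = Add(Rational(-143, 203), Rational(264699, 281540)) = Rational(274973, 1166380)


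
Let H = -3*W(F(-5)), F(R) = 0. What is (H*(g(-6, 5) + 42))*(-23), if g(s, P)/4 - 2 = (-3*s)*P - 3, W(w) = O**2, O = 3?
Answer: 247158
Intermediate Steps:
W(w) = 9 (W(w) = 3**2 = 9)
g(s, P) = -4 - 12*P*s (g(s, P) = 8 + 4*((-3*s)*P - 3) = 8 + 4*(-3*P*s - 3) = 8 + 4*(-3 - 3*P*s) = 8 + (-12 - 12*P*s) = -4 - 12*P*s)
H = -27 (H = -3*9 = -27)
(H*(g(-6, 5) + 42))*(-23) = -27*((-4 - 12*5*(-6)) + 42)*(-23) = -27*((-4 + 360) + 42)*(-23) = -27*(356 + 42)*(-23) = -27*398*(-23) = -10746*(-23) = 247158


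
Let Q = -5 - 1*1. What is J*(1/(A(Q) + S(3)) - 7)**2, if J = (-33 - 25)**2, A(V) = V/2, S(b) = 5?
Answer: 142129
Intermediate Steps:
Q = -6 (Q = -5 - 1 = -6)
A(V) = V/2 (A(V) = V*(1/2) = V/2)
J = 3364 (J = (-58)**2 = 3364)
J*(1/(A(Q) + S(3)) - 7)**2 = 3364*(1/((1/2)*(-6) + 5) - 7)**2 = 3364*(1/(-3 + 5) - 7)**2 = 3364*(1/2 - 7)**2 = 3364*(-13/2)**2 = 3364*(169/4) = 142129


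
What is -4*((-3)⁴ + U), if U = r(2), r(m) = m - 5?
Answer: -312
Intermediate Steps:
r(m) = -5 + m
U = -3 (U = -5 + 2 = -3)
-4*((-3)⁴ + U) = -4*((-3)⁴ - 3) = -4*(81 - 3) = -4*78 = -312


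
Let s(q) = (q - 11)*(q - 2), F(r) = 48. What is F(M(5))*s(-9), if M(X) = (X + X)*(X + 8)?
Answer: 10560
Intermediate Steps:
M(X) = 2*X*(8 + X) (M(X) = (2*X)*(8 + X) = 2*X*(8 + X))
s(q) = (-11 + q)*(-2 + q)
F(M(5))*s(-9) = 48*(22 + (-9)² - 13*(-9)) = 48*(22 + 81 + 117) = 48*220 = 10560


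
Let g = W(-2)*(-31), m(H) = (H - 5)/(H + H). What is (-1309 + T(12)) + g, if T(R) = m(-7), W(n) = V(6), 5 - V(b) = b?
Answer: -8940/7 ≈ -1277.1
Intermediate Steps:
V(b) = 5 - b
W(n) = -1 (W(n) = 5 - 1*6 = 5 - 6 = -1)
m(H) = (-5 + H)/(2*H) (m(H) = (-5 + H)/((2*H)) = (-5 + H)*(1/(2*H)) = (-5 + H)/(2*H))
T(R) = 6/7 (T(R) = (1/2)*(-5 - 7)/(-7) = (1/2)*(-1/7)*(-12) = 6/7)
g = 31 (g = -1*(-31) = 31)
(-1309 + T(12)) + g = (-1309 + 6/7) + 31 = -9157/7 + 31 = -8940/7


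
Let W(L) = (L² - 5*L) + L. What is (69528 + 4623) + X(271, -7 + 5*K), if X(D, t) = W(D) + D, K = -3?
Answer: 146779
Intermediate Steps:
W(L) = L² - 4*L
X(D, t) = D + D*(-4 + D) (X(D, t) = D*(-4 + D) + D = D + D*(-4 + D))
(69528 + 4623) + X(271, -7 + 5*K) = (69528 + 4623) + 271*(-3 + 271) = 74151 + 271*268 = 74151 + 72628 = 146779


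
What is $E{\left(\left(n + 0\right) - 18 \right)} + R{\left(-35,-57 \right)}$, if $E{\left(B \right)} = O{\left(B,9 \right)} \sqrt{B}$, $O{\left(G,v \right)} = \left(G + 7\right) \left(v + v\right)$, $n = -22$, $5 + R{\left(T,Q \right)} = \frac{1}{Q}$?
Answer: $- \frac{286}{57} - 1188 i \sqrt{10} \approx -5.0175 - 3756.8 i$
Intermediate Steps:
$R{\left(T,Q \right)} = -5 + \frac{1}{Q}$
$O{\left(G,v \right)} = 2 v \left(7 + G\right)$ ($O{\left(G,v \right)} = \left(7 + G\right) 2 v = 2 v \left(7 + G\right)$)
$E{\left(B \right)} = \sqrt{B} \left(126 + 18 B\right)$ ($E{\left(B \right)} = 2 \cdot 9 \left(7 + B\right) \sqrt{B} = \left(126 + 18 B\right) \sqrt{B} = \sqrt{B} \left(126 + 18 B\right)$)
$E{\left(\left(n + 0\right) - 18 \right)} + R{\left(-35,-57 \right)} = 18 \sqrt{\left(-22 + 0\right) - 18} \left(7 + \left(\left(-22 + 0\right) - 18\right)\right) - \left(5 - \frac{1}{-57}\right) = 18 \sqrt{-22 - 18} \left(7 - 40\right) - \frac{286}{57} = 18 \sqrt{-40} \left(7 - 40\right) - \frac{286}{57} = 18 \cdot 2 i \sqrt{10} \left(-33\right) - \frac{286}{57} = - 1188 i \sqrt{10} - \frac{286}{57} = - \frac{286}{57} - 1188 i \sqrt{10}$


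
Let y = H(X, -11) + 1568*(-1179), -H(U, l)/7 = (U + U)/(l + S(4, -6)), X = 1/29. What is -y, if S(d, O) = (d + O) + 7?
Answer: 160834457/87 ≈ 1.8487e+6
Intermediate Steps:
S(d, O) = 7 + O + d (S(d, O) = (O + d) + 7 = 7 + O + d)
X = 1/29 ≈ 0.034483
H(U, l) = -14*U/(5 + l) (H(U, l) = -7*(U + U)/(l + (7 - 6 + 4)) = -7*2*U/(l + 5) = -7*2*U/(5 + l) = -14*U/(5 + l))
y = -160834457/87 (y = -14*1/29/(5 - 11) + 1568*(-1179) = -14*1/29/(-6) - 1848672 = -14*1/29*(-⅙) - 1848672 = 7/87 - 1848672 = -160834457/87 ≈ -1.8487e+6)
-y = -1*(-160834457/87) = 160834457/87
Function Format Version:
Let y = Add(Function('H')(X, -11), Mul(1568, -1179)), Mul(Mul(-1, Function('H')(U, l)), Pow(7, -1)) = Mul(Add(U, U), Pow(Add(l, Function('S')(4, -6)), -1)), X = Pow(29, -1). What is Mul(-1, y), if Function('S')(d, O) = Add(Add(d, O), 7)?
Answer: Rational(160834457, 87) ≈ 1.8487e+6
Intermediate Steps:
Function('S')(d, O) = Add(7, O, d) (Function('S')(d, O) = Add(Add(O, d), 7) = Add(7, O, d))
X = Rational(1, 29) ≈ 0.034483
Function('H')(U, l) = Mul(-14, U, Pow(Add(5, l), -1)) (Function('H')(U, l) = Mul(-7, Mul(Add(U, U), Pow(Add(l, Add(7, -6, 4)), -1))) = Mul(-7, Mul(Mul(2, U), Pow(Add(l, 5), -1))) = Mul(-7, Mul(Mul(2, U), Pow(Add(5, l), -1))) = Mul(-7, Mul(2, U, Pow(Add(5, l), -1))) = Mul(-14, U, Pow(Add(5, l), -1)))
y = Rational(-160834457, 87) (y = Add(Mul(-14, Rational(1, 29), Pow(Add(5, -11), -1)), Mul(1568, -1179)) = Add(Mul(-14, Rational(1, 29), Pow(-6, -1)), -1848672) = Add(Mul(-14, Rational(1, 29), Rational(-1, 6)), -1848672) = Add(Rational(7, 87), -1848672) = Rational(-160834457, 87) ≈ -1.8487e+6)
Mul(-1, y) = Mul(-1, Rational(-160834457, 87)) = Rational(160834457, 87)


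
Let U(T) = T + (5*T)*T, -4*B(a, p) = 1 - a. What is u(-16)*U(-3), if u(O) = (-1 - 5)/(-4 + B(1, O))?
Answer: 63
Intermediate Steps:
B(a, p) = -1/4 + a/4 (B(a, p) = -(1 - a)/4 = -1/4 + a/4)
U(T) = T + 5*T**2
u(O) = 3/2 (u(O) = (-1 - 5)/(-4 + (-1/4 + (1/4)*1)) = -6/(-4 + (-1/4 + 1/4)) = -6/(-4 + 0) = -6/(-4) = -6*(-1/4) = 3/2)
u(-16)*U(-3) = 3*(-3*(1 + 5*(-3)))/2 = 3*(-3*(1 - 15))/2 = 3*(-3*(-14))/2 = (3/2)*42 = 63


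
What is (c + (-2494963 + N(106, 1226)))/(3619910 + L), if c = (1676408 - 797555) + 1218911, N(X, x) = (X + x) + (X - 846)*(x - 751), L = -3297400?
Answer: -747367/322510 ≈ -2.3173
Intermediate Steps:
N(X, x) = X + x + (-846 + X)*(-751 + x) (N(X, x) = (X + x) + (-846 + X)*(-751 + x) = X + x + (-846 + X)*(-751 + x))
c = 2097764 (c = 878853 + 1218911 = 2097764)
(c + (-2494963 + N(106, 1226)))/(3619910 + L) = (2097764 + (-2494963 + (635346 - 845*1226 - 750*106 + 106*1226)))/(3619910 - 3297400) = (2097764 + (-2494963 + (635346 - 1035970 - 79500 + 129956)))/322510 = (2097764 + (-2494963 - 350168))*(1/322510) = (2097764 - 2845131)*(1/322510) = -747367*1/322510 = -747367/322510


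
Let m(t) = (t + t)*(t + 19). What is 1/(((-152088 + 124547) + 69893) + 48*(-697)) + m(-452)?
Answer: 3482179073/8896 ≈ 3.9143e+5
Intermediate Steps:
m(t) = 2*t*(19 + t) (m(t) = (2*t)*(19 + t) = 2*t*(19 + t))
1/(((-152088 + 124547) + 69893) + 48*(-697)) + m(-452) = 1/(((-152088 + 124547) + 69893) + 48*(-697)) + 2*(-452)*(19 - 452) = 1/((-27541 + 69893) - 33456) + 2*(-452)*(-433) = 1/(42352 - 33456) + 391432 = 1/8896 + 391432 = 3482179073/8896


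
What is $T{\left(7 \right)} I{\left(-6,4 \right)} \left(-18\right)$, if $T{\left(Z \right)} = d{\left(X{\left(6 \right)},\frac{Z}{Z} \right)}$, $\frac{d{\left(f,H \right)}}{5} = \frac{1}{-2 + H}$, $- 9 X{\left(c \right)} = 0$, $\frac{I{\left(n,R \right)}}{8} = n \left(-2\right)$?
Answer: $8640$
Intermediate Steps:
$I{\left(n,R \right)} = - 16 n$ ($I{\left(n,R \right)} = 8 n \left(-2\right) = 8 \left(- 2 n\right) = - 16 n$)
$X{\left(c \right)} = 0$ ($X{\left(c \right)} = \left(- \frac{1}{9}\right) 0 = 0$)
$d{\left(f,H \right)} = \frac{5}{-2 + H}$
$T{\left(Z \right)} = -5$ ($T{\left(Z \right)} = \frac{5}{-2 + \frac{Z}{Z}} = \frac{5}{-2 + 1} = \frac{5}{-1} = 5 \left(-1\right) = -5$)
$T{\left(7 \right)} I{\left(-6,4 \right)} \left(-18\right) = - 5 \left(\left(-16\right) \left(-6\right)\right) \left(-18\right) = \left(-5\right) 96 \left(-18\right) = \left(-480\right) \left(-18\right) = 8640$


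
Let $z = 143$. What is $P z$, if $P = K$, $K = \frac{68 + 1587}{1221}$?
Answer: $\frac{21515}{111} \approx 193.83$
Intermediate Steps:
$K = \frac{1655}{1221}$ ($K = 1655 \cdot \frac{1}{1221} = \frac{1655}{1221} \approx 1.3554$)
$P = \frac{1655}{1221} \approx 1.3554$
$P z = \frac{1655}{1221} \cdot 143 = \frac{21515}{111}$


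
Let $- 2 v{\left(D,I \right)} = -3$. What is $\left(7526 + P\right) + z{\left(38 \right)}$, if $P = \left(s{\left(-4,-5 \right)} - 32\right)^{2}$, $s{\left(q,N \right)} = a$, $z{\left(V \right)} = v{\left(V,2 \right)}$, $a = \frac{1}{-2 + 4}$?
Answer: $\frac{34079}{4} \approx 8519.8$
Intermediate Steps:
$v{\left(D,I \right)} = \frac{3}{2}$ ($v{\left(D,I \right)} = \left(- \frac{1}{2}\right) \left(-3\right) = \frac{3}{2}$)
$a = \frac{1}{2} \approx 0.5$
$z{\left(V \right)} = \frac{3}{2}$
$s{\left(q,N \right)} = \frac{1}{2}$
$P = \frac{3969}{4}$ ($P = \left(\frac{1}{2} - 32\right)^{2} = \left(- \frac{63}{2}\right)^{2} = \frac{3969}{4} \approx 992.25$)
$\left(7526 + P\right) + z{\left(38 \right)} = \left(7526 + \frac{3969}{4}\right) + \frac{3}{2} = \frac{34073}{4} + \frac{3}{2} = \frac{34079}{4}$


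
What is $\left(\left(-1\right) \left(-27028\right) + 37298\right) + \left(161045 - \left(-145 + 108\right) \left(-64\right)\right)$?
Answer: $223003$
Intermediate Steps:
$\left(\left(-1\right) \left(-27028\right) + 37298\right) + \left(161045 - \left(-145 + 108\right) \left(-64\right)\right) = \left(27028 + 37298\right) + \left(161045 - \left(-37\right) \left(-64\right)\right) = 64326 + \left(161045 - 2368\right) = 64326 + 158677 = 223003$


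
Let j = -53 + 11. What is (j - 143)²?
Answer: 34225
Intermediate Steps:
j = -42
(j - 143)² = (-42 - 143)² = (-185)² = 34225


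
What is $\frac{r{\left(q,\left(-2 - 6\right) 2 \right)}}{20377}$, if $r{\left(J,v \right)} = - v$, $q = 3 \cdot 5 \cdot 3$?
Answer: $\frac{16}{20377} \approx 0.0007852$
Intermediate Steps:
$q = 45$ ($q = 15 \cdot 3 = 45$)
$\frac{r{\left(q,\left(-2 - 6\right) 2 \right)}}{20377} = \frac{\left(-1\right) \left(-2 - 6\right) 2}{20377} = - \left(-8\right) 2 \cdot \frac{1}{20377} = \left(-1\right) \left(-16\right) \frac{1}{20377} = 16 \cdot \frac{1}{20377} = \frac{16}{20377}$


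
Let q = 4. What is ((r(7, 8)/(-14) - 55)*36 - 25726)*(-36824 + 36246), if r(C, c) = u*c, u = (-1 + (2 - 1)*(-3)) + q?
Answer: 16014068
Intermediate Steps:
u = 0 (u = (-1 + (2 - 1)*(-3)) + 4 = (-1 + 1*(-3)) + 4 = (-1 - 3) + 4 = -4 + 4 = 0)
r(C, c) = 0 (r(C, c) = 0*c = 0)
((r(7, 8)/(-14) - 55)*36 - 25726)*(-36824 + 36246) = ((0/(-14) - 55)*36 - 25726)*(-36824 + 36246) = ((0*(-1/14) - 55)*36 - 25726)*(-578) = ((0 - 55)*36 - 25726)*(-578) = (-55*36 - 25726)*(-578) = (-1980 - 25726)*(-578) = -27706*(-578) = 16014068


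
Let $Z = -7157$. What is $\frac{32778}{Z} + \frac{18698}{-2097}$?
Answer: $- \frac{202557052}{15008229} \approx -13.496$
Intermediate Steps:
$\frac{32778}{Z} + \frac{18698}{-2097} = \frac{32778}{-7157} + \frac{18698}{-2097} = 32778 \left(- \frac{1}{7157}\right) + 18698 \left(- \frac{1}{2097}\right) = - \frac{32778}{7157} - \frac{18698}{2097} = - \frac{202557052}{15008229}$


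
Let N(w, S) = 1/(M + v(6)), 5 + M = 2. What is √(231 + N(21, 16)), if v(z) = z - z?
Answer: 2*√519/3 ≈ 15.188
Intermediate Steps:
M = -3 (M = -5 + 2 = -3)
v(z) = 0
N(w, S) = -⅓ (N(w, S) = 1/(-3 + 0) = 1/(-3) = -⅓)
√(231 + N(21, 16)) = √(231 - ⅓) = √(692/3) = 2*√519/3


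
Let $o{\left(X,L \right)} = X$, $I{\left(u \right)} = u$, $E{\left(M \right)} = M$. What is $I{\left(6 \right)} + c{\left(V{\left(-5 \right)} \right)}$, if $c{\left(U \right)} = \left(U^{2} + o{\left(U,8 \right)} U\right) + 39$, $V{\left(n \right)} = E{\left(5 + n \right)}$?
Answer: $45$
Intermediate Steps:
$V{\left(n \right)} = 5 + n$
$c{\left(U \right)} = 39 + 2 U^{2}$ ($c{\left(U \right)} = \left(U^{2} + U U\right) + 39 = \left(U^{2} + U^{2}\right) + 39 = 2 U^{2} + 39 = 39 + 2 U^{2}$)
$I{\left(6 \right)} + c{\left(V{\left(-5 \right)} \right)} = 6 + \left(39 + 2 \left(5 - 5\right)^{2}\right) = 6 + \left(39 + 2 \cdot 0^{2}\right) = 6 + \left(39 + 2 \cdot 0\right) = 6 + \left(39 + 0\right) = 6 + 39 = 45$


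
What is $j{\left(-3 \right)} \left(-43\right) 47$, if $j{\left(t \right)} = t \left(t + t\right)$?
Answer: $-36378$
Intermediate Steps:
$j{\left(t \right)} = 2 t^{2}$ ($j{\left(t \right)} = t 2 t = 2 t^{2}$)
$j{\left(-3 \right)} \left(-43\right) 47 = 2 \left(-3\right)^{2} \left(-43\right) 47 = 2 \cdot 9 \left(-43\right) 47 = 18 \left(-43\right) 47 = \left(-774\right) 47 = -36378$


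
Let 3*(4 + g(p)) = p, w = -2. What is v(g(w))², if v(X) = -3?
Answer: 9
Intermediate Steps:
g(p) = -4 + p/3
v(g(w))² = (-3)² = 9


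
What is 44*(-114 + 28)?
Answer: -3784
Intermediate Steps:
44*(-114 + 28) = 44*(-86) = -3784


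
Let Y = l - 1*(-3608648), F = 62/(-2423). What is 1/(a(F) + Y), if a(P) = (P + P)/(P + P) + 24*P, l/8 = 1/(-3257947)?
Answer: 7894005581/28486690498025549 ≈ 2.7711e-7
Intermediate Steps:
l = -8/3257947 (l = 8/(-3257947) = 8*(-1/3257947) = -8/3257947 ≈ -2.4555e-6)
F = -62/2423 (F = 62*(-1/2423) = -62/2423 ≈ -0.025588)
a(P) = 1 + 24*P (a(P) = (2*P)/((2*P)) + 24*P = (2*P)*(1/(2*P)) + 24*P = 1 + 24*P)
Y = 11756783925648/3257947 (Y = -8/3257947 - 1*(-3608648) = -8/3257947 + 3608648 = 11756783925648/3257947 ≈ 3.6086e+6)
1/(a(F) + Y) = 1/((1 + 24*(-62/2423)) + 11756783925648/3257947) = 1/((1 - 1488/2423) + 11756783925648/3257947) = 1/(935/2423 + 11756783925648/3257947) = 1/(28486690498025549/7894005581) = 7894005581/28486690498025549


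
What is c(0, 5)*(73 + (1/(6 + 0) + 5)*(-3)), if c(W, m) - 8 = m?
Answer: 1495/2 ≈ 747.50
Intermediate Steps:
c(W, m) = 8 + m
c(0, 5)*(73 + (1/(6 + 0) + 5)*(-3)) = (8 + 5)*(73 + (1/(6 + 0) + 5)*(-3)) = 13*(73 + (1/6 + 5)*(-3)) = 13*(73 + (⅙ + 5)*(-3)) = 13*(73 + (31/6)*(-3)) = 13*(73 - 31/2) = 13*(115/2) = 1495/2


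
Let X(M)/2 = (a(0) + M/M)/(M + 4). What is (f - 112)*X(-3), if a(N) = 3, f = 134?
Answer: 176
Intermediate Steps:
X(M) = 8/(4 + M) (X(M) = 2*((3 + M/M)/(M + 4)) = 2*((3 + 1)/(4 + M)) = 2*(4/(4 + M)) = 8/(4 + M))
(f - 112)*X(-3) = (134 - 112)*(8/(4 - 3)) = 22*(8/1) = 22*(8*1) = 22*8 = 176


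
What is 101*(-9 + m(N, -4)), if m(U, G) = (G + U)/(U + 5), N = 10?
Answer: -4343/5 ≈ -868.60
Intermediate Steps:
m(U, G) = (G + U)/(5 + U)
101*(-9 + m(N, -4)) = 101*(-9 + (-4 + 10)/(5 + 10)) = 101*(-9 + 6/15) = 101*(-9 + (1/15)*6) = 101*(-9 + 2/5) = 101*(-43/5) = -4343/5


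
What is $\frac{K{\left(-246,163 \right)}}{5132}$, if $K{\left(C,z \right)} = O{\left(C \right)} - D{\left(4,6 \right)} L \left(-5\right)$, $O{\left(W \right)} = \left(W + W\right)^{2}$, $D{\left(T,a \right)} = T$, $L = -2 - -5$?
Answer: $\frac{60531}{1283} \approx 47.179$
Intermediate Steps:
$L = 3$ ($L = -2 + 5 = 3$)
$O{\left(W \right)} = 4 W^{2}$ ($O{\left(W \right)} = \left(2 W\right)^{2} = 4 W^{2}$)
$K{\left(C,z \right)} = 60 + 4 C^{2}$ ($K{\left(C,z \right)} = 4 C^{2} - 4 \cdot 3 \left(-5\right) = 4 C^{2} - 12 \left(-5\right) = 4 C^{2} - -60 = 4 C^{2} + 60 = 60 + 4 C^{2}$)
$\frac{K{\left(-246,163 \right)}}{5132} = \frac{60 + 4 \left(-246\right)^{2}}{5132} = \left(60 + 4 \cdot 60516\right) \frac{1}{5132} = \left(60 + 242064\right) \frac{1}{5132} = 242124 \cdot \frac{1}{5132} = \frac{60531}{1283}$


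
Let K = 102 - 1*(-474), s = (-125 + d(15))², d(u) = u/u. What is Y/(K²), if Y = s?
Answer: 961/20736 ≈ 0.046345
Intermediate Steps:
d(u) = 1
s = 15376 (s = (-125 + 1)² = (-124)² = 15376)
Y = 15376
K = 576 (K = 102 + 474 = 576)
Y/(K²) = 15376/(576²) = 15376/331776 = 15376*(1/331776) = 961/20736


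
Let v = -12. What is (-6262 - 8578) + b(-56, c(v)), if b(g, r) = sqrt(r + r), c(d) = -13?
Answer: -14840 + I*sqrt(26) ≈ -14840.0 + 5.099*I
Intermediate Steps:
b(g, r) = sqrt(2)*sqrt(r) (b(g, r) = sqrt(2*r) = sqrt(2)*sqrt(r))
(-6262 - 8578) + b(-56, c(v)) = (-6262 - 8578) + sqrt(2)*sqrt(-13) = -14840 + sqrt(2)*(I*sqrt(13)) = -14840 + I*sqrt(26)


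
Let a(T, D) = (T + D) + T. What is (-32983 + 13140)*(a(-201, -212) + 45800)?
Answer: -896625798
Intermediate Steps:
a(T, D) = D + 2*T (a(T, D) = (D + T) + T = D + 2*T)
(-32983 + 13140)*(a(-201, -212) + 45800) = (-32983 + 13140)*((-212 + 2*(-201)) + 45800) = -19843*((-212 - 402) + 45800) = -19843*(-614 + 45800) = -19843*45186 = -896625798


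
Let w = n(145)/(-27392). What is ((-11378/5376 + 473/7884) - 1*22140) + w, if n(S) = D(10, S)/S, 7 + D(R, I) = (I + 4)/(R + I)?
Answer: -94036415365204829/4246959427200 ≈ -22142.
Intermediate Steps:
D(R, I) = -7 + (4 + I)/(I + R) (D(R, I) = -7 + (I + 4)/(R + I) = -7 + (4 + I)/(I + R))
n(S) = (-66 - 6*S)/(S*(10 + S)) (n(S) = ((4 - 7*10 - 6*S)/(S + 10))/S = ((4 - 70 - 6*S)/(10 + S))/S = ((-66 - 6*S)/(10 + S))/S = (-66 - 6*S)/(S*(10 + S)))
w = 117/76954400 (w = (6*(-11 - 1*145)/(145*(10 + 145)))/(-27392) = (6*(1/145)*(-11 - 145)/155)*(-1/27392) = (6*(1/145)*(1/155)*(-156))*(-1/27392) = -936/22475*(-1/27392) = 117/76954400 ≈ 1.5204e-6)
((-11378/5376 + 473/7884) - 1*22140) + w = ((-11378/5376 + 473/7884) - 1*22140) + 117/76954400 = ((-11378*1/5376 + 473*(1/7884)) - 22140) + 117/76954400 = ((-5689/2688 + 473/7884) - 22140) + 117/76954400 = (-3631721/1766016 - 22140) + 117/76954400 = -39103225961/1766016 + 117/76954400 = -94036415365204829/4246959427200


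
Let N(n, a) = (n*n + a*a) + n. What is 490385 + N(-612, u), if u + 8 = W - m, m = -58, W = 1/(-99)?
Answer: 8495663518/9801 ≈ 8.6682e+5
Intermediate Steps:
W = -1/99 ≈ -0.010101
u = 4949/99 (u = -8 + (-1/99 - 1*(-58)) = -8 + (-1/99 + 58) = -8 + 5741/99 = 4949/99 ≈ 49.990)
N(n, a) = n + a² + n² (N(n, a) = (n² + a²) + n = (a² + n²) + n = n + a² + n²)
490385 + N(-612, u) = 490385 + (-612 + (4949/99)² + (-612)²) = 490385 + (-612 + 24492601/9801 + 374544) = 490385 + 3689400133/9801 = 8495663518/9801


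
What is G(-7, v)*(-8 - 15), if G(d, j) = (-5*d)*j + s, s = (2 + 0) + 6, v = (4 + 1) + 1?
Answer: -5014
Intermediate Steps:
v = 6 (v = 5 + 1 = 6)
s = 8 (s = 2 + 6 = 8)
G(d, j) = 8 - 5*d*j (G(d, j) = (-5*d)*j + 8 = -5*d*j + 8 = 8 - 5*d*j)
G(-7, v)*(-8 - 15) = (8 - 5*(-7)*6)*(-8 - 15) = (8 + 210)*(-23) = 218*(-23) = -5014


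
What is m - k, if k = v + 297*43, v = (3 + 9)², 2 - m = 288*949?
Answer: -286225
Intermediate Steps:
m = -273310 (m = 2 - 288*949 = 2 - 1*273312 = 2 - 273312 = -273310)
v = 144 (v = 12² = 144)
k = 12915 (k = 144 + 297*43 = 144 + 12771 = 12915)
m - k = -273310 - 1*12915 = -273310 - 12915 = -286225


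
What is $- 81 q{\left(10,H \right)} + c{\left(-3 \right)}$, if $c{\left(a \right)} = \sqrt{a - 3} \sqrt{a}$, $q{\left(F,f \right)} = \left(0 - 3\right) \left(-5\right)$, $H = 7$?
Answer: $-1215 - 3 \sqrt{2} \approx -1219.2$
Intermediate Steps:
$q{\left(F,f \right)} = 15$ ($q{\left(F,f \right)} = \left(-3\right) \left(-5\right) = 15$)
$c{\left(a \right)} = \sqrt{a} \sqrt{-3 + a}$ ($c{\left(a \right)} = \sqrt{-3 + a} \sqrt{a} = \sqrt{a} \sqrt{-3 + a}$)
$- 81 q{\left(10,H \right)} + c{\left(-3 \right)} = \left(-81\right) 15 + \sqrt{-3} \sqrt{-3 - 3} = -1215 + i \sqrt{3} \sqrt{-6} = -1215 + i \sqrt{3} i \sqrt{6} = -1215 - 3 \sqrt{2}$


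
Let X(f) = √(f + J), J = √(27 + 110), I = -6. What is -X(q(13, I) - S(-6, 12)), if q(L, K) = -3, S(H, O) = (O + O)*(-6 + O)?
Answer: -I*√(147 - √137) ≈ -11.632*I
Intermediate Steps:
J = √137 ≈ 11.705
S(H, O) = 2*O*(-6 + O) (S(H, O) = (2*O)*(-6 + O) = 2*O*(-6 + O))
X(f) = √(f + √137)
-X(q(13, I) - S(-6, 12)) = -√((-3 - 2*12*(-6 + 12)) + √137) = -√((-3 - 2*12*6) + √137) = -√((-3 - 1*144) + √137) = -√((-3 - 144) + √137) = -√(-147 + √137)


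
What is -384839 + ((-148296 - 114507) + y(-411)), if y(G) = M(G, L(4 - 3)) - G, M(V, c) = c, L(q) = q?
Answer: -647230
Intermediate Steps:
y(G) = 1 - G (y(G) = (4 - 3) - G = 1 - G)
-384839 + ((-148296 - 114507) + y(-411)) = -384839 + ((-148296 - 114507) + (1 - 1*(-411))) = -384839 + (-262803 + (1 + 411)) = -384839 + (-262803 + 412) = -384839 - 262391 = -647230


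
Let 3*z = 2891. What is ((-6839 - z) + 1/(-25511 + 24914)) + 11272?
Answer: 690397/199 ≈ 3469.3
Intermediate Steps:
z = 2891/3 (z = (⅓)*2891 = 2891/3 ≈ 963.67)
((-6839 - z) + 1/(-25511 + 24914)) + 11272 = ((-6839 - 1*2891/3) + 1/(-25511 + 24914)) + 11272 = ((-6839 - 2891/3) + 1/(-597)) + 11272 = (-23408/3 - 1/597) + 11272 = -1552731/199 + 11272 = 690397/199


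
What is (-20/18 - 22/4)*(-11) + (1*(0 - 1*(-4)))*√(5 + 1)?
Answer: 1309/18 + 4*√6 ≈ 82.520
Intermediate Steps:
(-20/18 - 22/4)*(-11) + (1*(0 - 1*(-4)))*√(5 + 1) = (-20*1/18 - 22*¼)*(-11) + (1*(0 + 4))*√6 = (-10/9 - 11/2)*(-11) + (1*4)*√6 = -119/18*(-11) + 4*√6 = 1309/18 + 4*√6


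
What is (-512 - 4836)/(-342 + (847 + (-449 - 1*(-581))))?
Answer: -764/91 ≈ -8.3956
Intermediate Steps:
(-512 - 4836)/(-342 + (847 + (-449 - 1*(-581)))) = -5348/(-342 + (847 + (-449 + 581))) = -5348/(-342 + (847 + 132)) = -5348/(-342 + 979) = -5348/637 = -5348*1/637 = -764/91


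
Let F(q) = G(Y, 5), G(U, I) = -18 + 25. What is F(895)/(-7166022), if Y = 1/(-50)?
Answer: -7/7166022 ≈ -9.7683e-7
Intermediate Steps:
Y = -1/50 ≈ -0.020000
G(U, I) = 7
F(q) = 7
F(895)/(-7166022) = 7/(-7166022) = 7*(-1/7166022) = -7/7166022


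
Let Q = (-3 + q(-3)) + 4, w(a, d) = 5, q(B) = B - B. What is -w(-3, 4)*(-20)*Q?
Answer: 100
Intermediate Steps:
q(B) = 0
Q = 1 (Q = (-3 + 0) + 4 = -3 + 4 = 1)
-w(-3, 4)*(-20)*Q = -5*(-20) = -(-100) = -1*(-100) = 100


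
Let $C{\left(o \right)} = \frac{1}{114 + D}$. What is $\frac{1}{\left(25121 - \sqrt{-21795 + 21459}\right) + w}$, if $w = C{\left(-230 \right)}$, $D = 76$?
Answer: $\frac{302289430}{7593818405227} + \frac{144400 i \sqrt{21}}{22781455215681} \approx 3.9807 \cdot 10^{-5} + 2.9047 \cdot 10^{-8} i$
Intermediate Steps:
$C{\left(o \right)} = \frac{1}{190}$ ($C{\left(o \right)} = \frac{1}{114 + 76} = \frac{1}{190}$)
$w = \frac{1}{190} \approx 0.0052632$
$\frac{1}{\left(25121 - \sqrt{-21795 + 21459}\right) + w} = \frac{1}{\left(25121 - \sqrt{-21795 + 21459}\right) + \frac{1}{190}} = \frac{1}{\left(25121 - \sqrt{-336}\right) + \frac{1}{190}} = \frac{1}{\left(25121 - 4 i \sqrt{21}\right) + \frac{1}{190}} = \frac{1}{\frac{4772991}{190} - 4 i \sqrt{21}}$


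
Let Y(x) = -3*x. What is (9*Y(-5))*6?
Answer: 810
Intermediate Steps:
(9*Y(-5))*6 = (9*(-3*(-5)))*6 = (9*15)*6 = 135*6 = 810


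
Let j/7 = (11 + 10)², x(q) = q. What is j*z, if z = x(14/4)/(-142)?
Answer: -21609/284 ≈ -76.088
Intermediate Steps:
z = -7/284 (z = (14/4)/(-142) = (14*(¼))*(-1/142) = (7/2)*(-1/142) = -7/284 ≈ -0.024648)
j = 3087 (j = 7*(11 + 10)² = 7*21² = 7*441 = 3087)
j*z = 3087*(-7/284) = -21609/284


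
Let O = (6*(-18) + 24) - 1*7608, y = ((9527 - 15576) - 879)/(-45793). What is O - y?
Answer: -352246684/45793 ≈ -7692.1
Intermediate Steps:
y = 6928/45793 (y = (-6049 - 879)*(-1/45793) = -6928*(-1/45793) = 6928/45793 ≈ 0.15129)
O = -7692 (O = (-108 + 24) - 7608 = -84 - 7608 = -7692)
O - y = -7692 - 1*6928/45793 = -7692 - 6928/45793 = -352246684/45793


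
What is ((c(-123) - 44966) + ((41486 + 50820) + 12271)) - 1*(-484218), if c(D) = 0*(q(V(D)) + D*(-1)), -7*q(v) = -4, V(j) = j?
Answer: 543829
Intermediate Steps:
q(v) = 4/7 (q(v) = -⅐*(-4) = 4/7)
c(D) = 0 (c(D) = 0*(4/7 + D*(-1)) = 0*(4/7 - D) = 0)
((c(-123) - 44966) + ((41486 + 50820) + 12271)) - 1*(-484218) = ((0 - 44966) + ((41486 + 50820) + 12271)) - 1*(-484218) = (-44966 + (92306 + 12271)) + 484218 = (-44966 + 104577) + 484218 = 59611 + 484218 = 543829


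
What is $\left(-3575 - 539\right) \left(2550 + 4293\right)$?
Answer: $-28152102$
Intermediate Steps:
$\left(-3575 - 539\right) \left(2550 + 4293\right) = \left(-4114\right) 6843 = -28152102$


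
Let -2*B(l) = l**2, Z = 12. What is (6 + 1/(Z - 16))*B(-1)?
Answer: -23/8 ≈ -2.8750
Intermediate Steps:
B(l) = -l**2/2
(6 + 1/(Z - 16))*B(-1) = (6 + 1/(12 - 16))*(-1/2*(-1)**2) = (6 + 1/(-4))*(-1/2*1) = (6 - 1/4)*(-1/2) = (23/4)*(-1/2) = -23/8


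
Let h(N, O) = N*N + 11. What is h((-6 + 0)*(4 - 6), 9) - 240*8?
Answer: -1765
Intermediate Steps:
h(N, O) = 11 + N**2 (h(N, O) = N**2 + 11 = 11 + N**2)
h((-6 + 0)*(4 - 6), 9) - 240*8 = (11 + ((-6 + 0)*(4 - 6))**2) - 240*8 = (11 + (-6*(-2))**2) - 1920 = (11 + 12**2) - 1920 = (11 + 144) - 1920 = 155 - 1920 = -1765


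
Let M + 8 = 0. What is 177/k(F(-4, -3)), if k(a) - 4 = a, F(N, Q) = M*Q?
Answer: 177/28 ≈ 6.3214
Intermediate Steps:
M = -8 (M = -8 + 0 = -8)
F(N, Q) = -8*Q
k(a) = 4 + a
177/k(F(-4, -3)) = 177/(4 - 8*(-3)) = 177/(4 + 24) = 177/28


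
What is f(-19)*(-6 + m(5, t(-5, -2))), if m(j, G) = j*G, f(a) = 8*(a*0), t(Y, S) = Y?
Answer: 0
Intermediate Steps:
f(a) = 0 (f(a) = 8*0 = 0)
m(j, G) = G*j
f(-19)*(-6 + m(5, t(-5, -2))) = 0*(-6 - 5*5) = 0*(-6 - 25) = 0*(-31) = 0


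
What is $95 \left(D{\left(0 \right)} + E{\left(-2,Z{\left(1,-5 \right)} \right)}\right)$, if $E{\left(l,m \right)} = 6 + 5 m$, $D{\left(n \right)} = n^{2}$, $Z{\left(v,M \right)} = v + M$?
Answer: $-1330$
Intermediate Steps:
$Z{\left(v,M \right)} = M + v$
$95 \left(D{\left(0 \right)} + E{\left(-2,Z{\left(1,-5 \right)} \right)}\right) = 95 \left(0^{2} + \left(6 + 5 \left(-5 + 1\right)\right)\right) = 95 \left(0 + \left(6 + 5 \left(-4\right)\right)\right) = 95 \left(0 + \left(6 - 20\right)\right) = 95 \left(0 - 14\right) = 95 \left(-14\right) = -1330$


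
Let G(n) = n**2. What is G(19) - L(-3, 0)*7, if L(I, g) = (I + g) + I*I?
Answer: 319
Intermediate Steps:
L(I, g) = I + g + I**2 (L(I, g) = (I + g) + I**2 = I + g + I**2)
G(19) - L(-3, 0)*7 = 19**2 - (-3 + 0 + (-3)**2)*7 = 361 - (-3 + 0 + 9)*7 = 361 - 6*7 = 361 - 1*42 = 361 - 42 = 319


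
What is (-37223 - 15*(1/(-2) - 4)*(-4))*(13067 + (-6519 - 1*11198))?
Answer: 174342450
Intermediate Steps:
(-37223 - 15*(1/(-2) - 4)*(-4))*(13067 + (-6519 - 1*11198)) = (-37223 - 15*(-½ - 4)*(-4))*(13067 + (-6519 - 11198)) = (-37223 - (-135)*(-4)/2)*(13067 - 17717) = (-37223 - 15*18)*(-4650) = (-37223 - 270)*(-4650) = -37493*(-4650) = 174342450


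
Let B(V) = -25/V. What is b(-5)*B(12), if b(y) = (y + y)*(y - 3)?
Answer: -500/3 ≈ -166.67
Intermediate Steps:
b(y) = 2*y*(-3 + y) (b(y) = (2*y)*(-3 + y) = 2*y*(-3 + y))
B(V) = -25/V
b(-5)*B(12) = (2*(-5)*(-3 - 5))*(-25/12) = (2*(-5)*(-8))*(-25*1/12) = 80*(-25/12) = -500/3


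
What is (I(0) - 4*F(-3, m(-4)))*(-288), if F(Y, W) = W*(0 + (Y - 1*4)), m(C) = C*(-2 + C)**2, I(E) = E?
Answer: 1161216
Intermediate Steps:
F(Y, W) = W*(-4 + Y) (F(Y, W) = W*(0 + (Y - 4)) = W*(0 + (-4 + Y)) = W*(-4 + Y))
(I(0) - 4*F(-3, m(-4)))*(-288) = (0 - 4*(-4*(-2 - 4)**2)*(-4 - 3))*(-288) = (0 - 4*(-4*(-6)**2)*(-7))*(-288) = (0 - 4*(-4*36)*(-7))*(-288) = (0 - (-576)*(-7))*(-288) = (0 - 4*1008)*(-288) = (0 - 4032)*(-288) = -4032*(-288) = 1161216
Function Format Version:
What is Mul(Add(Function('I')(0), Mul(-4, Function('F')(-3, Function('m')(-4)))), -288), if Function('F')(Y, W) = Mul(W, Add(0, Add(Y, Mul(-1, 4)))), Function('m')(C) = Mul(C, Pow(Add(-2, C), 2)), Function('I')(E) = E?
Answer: 1161216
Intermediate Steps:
Function('F')(Y, W) = Mul(W, Add(-4, Y)) (Function('F')(Y, W) = Mul(W, Add(0, Add(Y, -4))) = Mul(W, Add(0, Add(-4, Y))) = Mul(W, Add(-4, Y)))
Mul(Add(Function('I')(0), Mul(-4, Function('F')(-3, Function('m')(-4)))), -288) = Mul(Add(0, Mul(-4, Mul(Mul(-4, Pow(Add(-2, -4), 2)), Add(-4, -3)))), -288) = Mul(Add(0, Mul(-4, Mul(Mul(-4, Pow(-6, 2)), -7))), -288) = Mul(Add(0, Mul(-4, Mul(Mul(-4, 36), -7))), -288) = Mul(Add(0, Mul(-4, Mul(-144, -7))), -288) = Mul(Add(0, Mul(-4, 1008)), -288) = Mul(Add(0, -4032), -288) = Mul(-4032, -288) = 1161216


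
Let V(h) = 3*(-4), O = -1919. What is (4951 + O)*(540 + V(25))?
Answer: 1600896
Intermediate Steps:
V(h) = -12
(4951 + O)*(540 + V(25)) = (4951 - 1919)*(540 - 12) = 3032*528 = 1600896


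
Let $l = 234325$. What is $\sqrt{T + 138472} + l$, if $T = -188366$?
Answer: $234325 + i \sqrt{49894} \approx 2.3433 \cdot 10^{5} + 223.37 i$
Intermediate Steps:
$\sqrt{T + 138472} + l = \sqrt{-188366 + 138472} + 234325 = \sqrt{-49894} + 234325 = i \sqrt{49894} + 234325 = 234325 + i \sqrt{49894}$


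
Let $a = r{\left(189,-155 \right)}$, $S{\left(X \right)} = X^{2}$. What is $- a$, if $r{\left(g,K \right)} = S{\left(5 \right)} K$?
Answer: $3875$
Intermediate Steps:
$r{\left(g,K \right)} = 25 K$ ($r{\left(g,K \right)} = 5^{2} K = 25 K$)
$a = -3875$ ($a = 25 \left(-155\right) = -3875$)
$- a = \left(-1\right) \left(-3875\right) = 3875$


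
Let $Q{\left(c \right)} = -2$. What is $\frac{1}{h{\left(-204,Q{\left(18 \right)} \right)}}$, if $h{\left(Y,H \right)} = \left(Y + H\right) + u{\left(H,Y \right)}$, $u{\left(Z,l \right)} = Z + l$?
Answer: $- \frac{1}{412} \approx -0.0024272$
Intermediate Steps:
$h{\left(Y,H \right)} = 2 H + 2 Y$ ($h{\left(Y,H \right)} = \left(Y + H\right) + \left(H + Y\right) = \left(H + Y\right) + \left(H + Y\right) = 2 H + 2 Y$)
$\frac{1}{h{\left(-204,Q{\left(18 \right)} \right)}} = \frac{1}{2 \left(-2\right) + 2 \left(-204\right)} = \frac{1}{-4 - 408} = \frac{1}{-412} = - \frac{1}{412}$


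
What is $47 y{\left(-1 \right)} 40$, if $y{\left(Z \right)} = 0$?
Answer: $0$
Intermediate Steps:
$47 y{\left(-1 \right)} 40 = 47 \cdot 0 \cdot 40 = 0 \cdot 40 = 0$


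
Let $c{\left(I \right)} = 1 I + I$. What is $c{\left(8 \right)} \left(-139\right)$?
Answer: $-2224$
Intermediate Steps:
$c{\left(I \right)} = 2 I$ ($c{\left(I \right)} = I + I = 2 I$)
$c{\left(8 \right)} \left(-139\right) = 2 \cdot 8 \left(-139\right) = 16 \left(-139\right) = -2224$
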